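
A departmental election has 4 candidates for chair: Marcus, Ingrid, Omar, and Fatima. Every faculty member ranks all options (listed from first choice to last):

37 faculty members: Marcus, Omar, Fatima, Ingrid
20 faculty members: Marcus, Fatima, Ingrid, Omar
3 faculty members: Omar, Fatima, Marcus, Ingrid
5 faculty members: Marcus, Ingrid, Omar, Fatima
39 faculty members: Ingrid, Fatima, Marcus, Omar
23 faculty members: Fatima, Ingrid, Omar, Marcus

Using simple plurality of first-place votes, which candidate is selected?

First-place votes: Marcus 62, Ingrid 39, Omar 3, Fatima 23.
Marcus has the most first-place votes.

Marcus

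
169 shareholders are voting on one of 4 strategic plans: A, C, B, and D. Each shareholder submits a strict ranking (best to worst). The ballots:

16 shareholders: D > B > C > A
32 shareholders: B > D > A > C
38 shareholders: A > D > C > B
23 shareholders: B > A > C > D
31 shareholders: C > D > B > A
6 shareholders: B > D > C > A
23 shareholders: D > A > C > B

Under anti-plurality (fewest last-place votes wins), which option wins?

D

Last-place votes: A 53, C 32, B 61, D 23.
D is ranked last by the fewest voters, so D wins.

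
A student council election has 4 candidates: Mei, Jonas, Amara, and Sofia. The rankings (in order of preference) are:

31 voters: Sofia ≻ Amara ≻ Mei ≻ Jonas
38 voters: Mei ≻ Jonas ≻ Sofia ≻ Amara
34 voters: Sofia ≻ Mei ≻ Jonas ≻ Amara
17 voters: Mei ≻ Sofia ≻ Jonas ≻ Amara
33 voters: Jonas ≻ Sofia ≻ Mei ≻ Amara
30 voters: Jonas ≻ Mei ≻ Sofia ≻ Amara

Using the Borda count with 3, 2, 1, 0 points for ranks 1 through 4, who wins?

Mei: 31·1 + 38·3 + 34·2 + 17·3 + 33·1 + 30·2 = 357
Jonas: 31·0 + 38·2 + 34·1 + 17·1 + 33·3 + 30·3 = 316
Amara: 31·2 + 38·0 + 34·0 + 17·0 + 33·0 + 30·0 = 62
Sofia: 31·3 + 38·1 + 34·3 + 17·2 + 33·2 + 30·1 = 363
Sofia has the highest Borda score (363).

Sofia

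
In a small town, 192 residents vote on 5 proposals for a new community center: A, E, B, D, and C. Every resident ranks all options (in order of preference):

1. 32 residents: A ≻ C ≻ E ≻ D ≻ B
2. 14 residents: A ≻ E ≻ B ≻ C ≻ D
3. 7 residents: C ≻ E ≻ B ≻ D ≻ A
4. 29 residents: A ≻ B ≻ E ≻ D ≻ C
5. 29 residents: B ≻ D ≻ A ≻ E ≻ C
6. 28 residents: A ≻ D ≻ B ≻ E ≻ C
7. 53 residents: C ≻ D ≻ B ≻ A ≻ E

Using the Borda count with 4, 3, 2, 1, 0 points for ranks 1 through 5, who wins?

A

A: 32·4 + 14·4 + 7·0 + 29·4 + 29·2 + 28·4 + 53·1 = 523
E: 32·2 + 14·3 + 7·3 + 29·2 + 29·1 + 28·1 + 53·0 = 242
B: 32·0 + 14·2 + 7·2 + 29·3 + 29·4 + 28·2 + 53·2 = 407
D: 32·1 + 14·0 + 7·1 + 29·1 + 29·3 + 28·3 + 53·3 = 398
C: 32·3 + 14·1 + 7·4 + 29·0 + 29·0 + 28·0 + 53·4 = 350
A has the highest Borda score (523).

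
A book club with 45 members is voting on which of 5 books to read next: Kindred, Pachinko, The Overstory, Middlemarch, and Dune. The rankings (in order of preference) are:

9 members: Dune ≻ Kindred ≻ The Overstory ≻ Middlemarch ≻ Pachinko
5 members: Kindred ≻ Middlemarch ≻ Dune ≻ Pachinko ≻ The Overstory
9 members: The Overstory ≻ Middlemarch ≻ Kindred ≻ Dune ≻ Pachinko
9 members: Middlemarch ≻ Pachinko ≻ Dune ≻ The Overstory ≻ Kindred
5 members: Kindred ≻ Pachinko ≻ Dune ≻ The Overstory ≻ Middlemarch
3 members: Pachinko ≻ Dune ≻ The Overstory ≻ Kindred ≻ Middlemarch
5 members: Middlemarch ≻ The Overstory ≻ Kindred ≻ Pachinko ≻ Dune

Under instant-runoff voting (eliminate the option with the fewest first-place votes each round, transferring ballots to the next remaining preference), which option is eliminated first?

Round 1: Kindred 10, Pachinko 3, The Overstory 9, Middlemarch 14, Dune 9. Eliminate Pachinko.

Pachinko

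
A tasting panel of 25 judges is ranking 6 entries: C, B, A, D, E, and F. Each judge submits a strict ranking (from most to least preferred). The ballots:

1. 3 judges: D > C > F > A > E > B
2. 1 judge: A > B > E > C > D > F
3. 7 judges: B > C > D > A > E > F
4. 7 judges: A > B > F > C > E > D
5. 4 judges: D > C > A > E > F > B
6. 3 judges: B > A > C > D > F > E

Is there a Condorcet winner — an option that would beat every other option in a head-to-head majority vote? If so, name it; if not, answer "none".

Checking pairwise contests:
B beats C 18–7.
A beats B 15–10.
C beats A 14–11.
C beats D 18–7.
C beats E 24–1.
C beats F 18–7.
Every option loses at least one head-to-head, so there is no Condorcet winner.

none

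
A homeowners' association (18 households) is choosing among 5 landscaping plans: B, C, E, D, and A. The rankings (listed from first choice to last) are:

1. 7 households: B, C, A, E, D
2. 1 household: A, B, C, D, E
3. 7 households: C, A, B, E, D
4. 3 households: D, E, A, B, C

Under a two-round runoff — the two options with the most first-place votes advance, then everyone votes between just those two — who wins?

Round 1 first-place votes: B 7, C 7, E 0, D 3, A 1.
B and C advance.
Runoff: B is preferred to C by 11 voters; C by 7.
B wins the runoff.

B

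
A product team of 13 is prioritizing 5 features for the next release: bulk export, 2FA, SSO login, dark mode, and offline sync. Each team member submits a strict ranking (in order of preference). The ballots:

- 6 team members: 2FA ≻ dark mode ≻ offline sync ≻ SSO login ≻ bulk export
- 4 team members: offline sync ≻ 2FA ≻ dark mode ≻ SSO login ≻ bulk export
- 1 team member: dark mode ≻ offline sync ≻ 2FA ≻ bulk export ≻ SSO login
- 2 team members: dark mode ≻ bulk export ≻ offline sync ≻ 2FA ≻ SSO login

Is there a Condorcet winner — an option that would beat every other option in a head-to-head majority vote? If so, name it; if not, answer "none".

none

Checking pairwise contests:
2FA beats bulk export 11–2.
offline sync beats 2FA 7–6.
2FA beats SSO login 13–0.
2FA beats dark mode 10–3.
dark mode beats offline sync 9–4.
Every option loses at least one head-to-head, so there is no Condorcet winner.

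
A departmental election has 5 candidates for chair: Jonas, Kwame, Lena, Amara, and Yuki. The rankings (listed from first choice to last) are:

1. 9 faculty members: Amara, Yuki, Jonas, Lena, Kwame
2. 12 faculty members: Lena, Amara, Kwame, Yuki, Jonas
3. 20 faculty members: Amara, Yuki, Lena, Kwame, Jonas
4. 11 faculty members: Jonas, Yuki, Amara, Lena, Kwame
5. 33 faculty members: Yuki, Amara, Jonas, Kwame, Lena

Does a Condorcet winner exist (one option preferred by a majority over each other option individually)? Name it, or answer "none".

Yuki

Yuki vs Jonas: 74–11 for Yuki.
Yuki vs Kwame: 73–12 for Yuki.
Yuki vs Lena: 73–12 for Yuki.
Yuki vs Amara: 44–41 for Yuki.
Yuki beats every other option head-to-head.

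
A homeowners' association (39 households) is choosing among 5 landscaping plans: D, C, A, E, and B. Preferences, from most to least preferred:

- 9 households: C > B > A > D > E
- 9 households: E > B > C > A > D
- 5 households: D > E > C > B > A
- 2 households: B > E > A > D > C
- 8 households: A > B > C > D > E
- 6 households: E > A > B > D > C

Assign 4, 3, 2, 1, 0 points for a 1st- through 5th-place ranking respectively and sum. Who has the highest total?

D: 9·1 + 9·0 + 5·4 + 2·1 + 8·1 + 6·1 = 45
C: 9·4 + 9·2 + 5·2 + 2·0 + 8·2 + 6·0 = 80
A: 9·2 + 9·1 + 5·0 + 2·2 + 8·4 + 6·3 = 81
E: 9·0 + 9·4 + 5·3 + 2·3 + 8·0 + 6·4 = 81
B: 9·3 + 9·3 + 5·1 + 2·4 + 8·3 + 6·2 = 103
B has the highest Borda score (103).

B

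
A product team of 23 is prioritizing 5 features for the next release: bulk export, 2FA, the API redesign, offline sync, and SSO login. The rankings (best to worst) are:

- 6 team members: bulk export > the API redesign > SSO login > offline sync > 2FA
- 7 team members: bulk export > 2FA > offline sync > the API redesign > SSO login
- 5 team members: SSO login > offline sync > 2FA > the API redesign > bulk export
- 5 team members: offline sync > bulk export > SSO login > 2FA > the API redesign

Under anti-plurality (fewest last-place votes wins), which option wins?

offline sync

Last-place votes: bulk export 5, 2FA 6, the API redesign 5, offline sync 0, SSO login 7.
offline sync is ranked last by the fewest voters, so offline sync wins.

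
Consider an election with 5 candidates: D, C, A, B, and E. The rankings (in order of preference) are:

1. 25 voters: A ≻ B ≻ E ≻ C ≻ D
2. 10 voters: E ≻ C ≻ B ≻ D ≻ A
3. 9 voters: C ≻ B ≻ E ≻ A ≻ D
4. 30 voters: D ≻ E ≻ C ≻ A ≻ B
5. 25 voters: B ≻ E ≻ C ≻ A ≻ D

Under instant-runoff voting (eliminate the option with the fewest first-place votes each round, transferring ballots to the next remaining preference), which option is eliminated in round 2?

E

Round 1: D 30, C 9, A 25, B 25, E 10. Eliminate C.
Round 2: D 30, A 25, B 34, E 10. Eliminate E.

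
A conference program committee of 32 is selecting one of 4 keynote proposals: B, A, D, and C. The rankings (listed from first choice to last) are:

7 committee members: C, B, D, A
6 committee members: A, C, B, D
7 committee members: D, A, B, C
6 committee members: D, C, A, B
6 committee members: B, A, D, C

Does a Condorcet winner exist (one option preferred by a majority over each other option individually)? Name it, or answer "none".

Checking pairwise contests:
A beats B 19–13.
D beats A 20–12.
B beats D 19–13.
A beats C 19–13.
Every option loses at least one head-to-head, so there is no Condorcet winner.

none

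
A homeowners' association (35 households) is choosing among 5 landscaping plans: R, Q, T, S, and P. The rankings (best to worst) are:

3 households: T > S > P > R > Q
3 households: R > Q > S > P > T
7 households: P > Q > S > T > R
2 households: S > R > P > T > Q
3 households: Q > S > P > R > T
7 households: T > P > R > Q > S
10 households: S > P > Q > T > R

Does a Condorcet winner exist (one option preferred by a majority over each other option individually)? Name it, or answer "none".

Checking pairwise contests:
Q beats R 20–15.
P beats Q 29–6.
Q beats T 23–12.
Q beats S 20–15.
S beats P 21–14.
Every option loses at least one head-to-head, so there is no Condorcet winner.

none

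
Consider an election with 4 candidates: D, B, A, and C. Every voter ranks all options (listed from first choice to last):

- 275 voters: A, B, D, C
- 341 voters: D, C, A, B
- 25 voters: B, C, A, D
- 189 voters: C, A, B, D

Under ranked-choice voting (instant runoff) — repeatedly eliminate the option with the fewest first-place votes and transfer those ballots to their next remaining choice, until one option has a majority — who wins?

Round 1: D 341, B 25, A 275, C 189. Eliminate B.
Round 2: D 341, A 275, C 214. Eliminate C.
Round 3: D 341, A 489. A has a majority.

A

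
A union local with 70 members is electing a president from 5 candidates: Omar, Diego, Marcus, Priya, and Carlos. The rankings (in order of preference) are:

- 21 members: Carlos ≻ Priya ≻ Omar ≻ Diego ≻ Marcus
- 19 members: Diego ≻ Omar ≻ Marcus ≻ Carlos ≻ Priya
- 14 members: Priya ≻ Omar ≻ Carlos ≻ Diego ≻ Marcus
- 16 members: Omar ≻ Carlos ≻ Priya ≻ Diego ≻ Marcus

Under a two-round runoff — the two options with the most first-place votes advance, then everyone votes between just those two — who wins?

Carlos

Round 1 first-place votes: Omar 16, Diego 19, Marcus 0, Priya 14, Carlos 21.
Carlos and Diego advance.
Runoff: Carlos is preferred to Diego by 51 voters; Diego by 19.
Carlos wins the runoff.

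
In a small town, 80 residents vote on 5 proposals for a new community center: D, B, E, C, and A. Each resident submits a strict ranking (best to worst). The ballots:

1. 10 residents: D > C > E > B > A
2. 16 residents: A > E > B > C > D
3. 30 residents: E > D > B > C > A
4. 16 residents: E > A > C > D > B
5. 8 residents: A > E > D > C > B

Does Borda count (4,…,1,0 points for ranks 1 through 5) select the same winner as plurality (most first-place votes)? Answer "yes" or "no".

yes

Borda — scores: D 162, B 102, E 276, C 116, A 144. Winner: E.
Plurality — first-place votes: D 10, B 0, E 46, C 0, A 24. Winner: E.
The two methods agree.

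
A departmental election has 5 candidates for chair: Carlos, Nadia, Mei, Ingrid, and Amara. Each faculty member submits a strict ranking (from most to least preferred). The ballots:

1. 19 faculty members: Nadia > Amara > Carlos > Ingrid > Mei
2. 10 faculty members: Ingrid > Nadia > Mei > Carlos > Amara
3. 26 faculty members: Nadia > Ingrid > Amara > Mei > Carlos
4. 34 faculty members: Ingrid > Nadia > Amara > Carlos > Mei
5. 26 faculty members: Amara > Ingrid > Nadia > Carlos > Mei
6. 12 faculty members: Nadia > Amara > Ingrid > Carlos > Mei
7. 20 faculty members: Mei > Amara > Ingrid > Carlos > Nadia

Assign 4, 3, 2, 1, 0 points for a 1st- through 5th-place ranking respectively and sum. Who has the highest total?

Ingrid

Carlos: 19·2 + 10·1 + 26·0 + 34·1 + 26·1 + 12·1 + 20·1 = 140
Nadia: 19·4 + 10·3 + 26·4 + 34·3 + 26·2 + 12·4 + 20·0 = 412
Mei: 19·0 + 10·2 + 26·1 + 34·0 + 26·0 + 12·0 + 20·4 = 126
Ingrid: 19·1 + 10·4 + 26·3 + 34·4 + 26·3 + 12·2 + 20·2 = 415
Amara: 19·3 + 10·0 + 26·2 + 34·2 + 26·4 + 12·3 + 20·3 = 377
Ingrid has the highest Borda score (415).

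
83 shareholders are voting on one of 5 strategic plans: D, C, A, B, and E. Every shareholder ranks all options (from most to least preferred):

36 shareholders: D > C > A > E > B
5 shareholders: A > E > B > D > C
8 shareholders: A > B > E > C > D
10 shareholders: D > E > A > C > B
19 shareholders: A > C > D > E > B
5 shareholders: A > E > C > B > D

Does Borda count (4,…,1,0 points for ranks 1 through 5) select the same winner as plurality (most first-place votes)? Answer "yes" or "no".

Borda — scores: D 227, C 193, A 240, B 39, E 131. Winner: A.
Plurality — first-place votes: D 46, C 0, A 37, B 0, E 0. Winner: D.
The two methods disagree.

no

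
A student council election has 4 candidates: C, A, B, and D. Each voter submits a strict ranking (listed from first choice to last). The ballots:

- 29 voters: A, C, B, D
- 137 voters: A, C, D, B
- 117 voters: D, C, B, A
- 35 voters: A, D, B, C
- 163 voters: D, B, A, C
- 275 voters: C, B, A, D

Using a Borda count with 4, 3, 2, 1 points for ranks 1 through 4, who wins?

C: 29·3 + 137·3 + 117·3 + 35·1 + 163·1 + 275·4 = 2147
A: 29·4 + 137·4 + 117·1 + 35·4 + 163·2 + 275·2 = 1797
B: 29·2 + 137·1 + 117·2 + 35·2 + 163·3 + 275·3 = 1813
D: 29·1 + 137·2 + 117·4 + 35·3 + 163·4 + 275·1 = 1803
C has the highest Borda score (2147).

C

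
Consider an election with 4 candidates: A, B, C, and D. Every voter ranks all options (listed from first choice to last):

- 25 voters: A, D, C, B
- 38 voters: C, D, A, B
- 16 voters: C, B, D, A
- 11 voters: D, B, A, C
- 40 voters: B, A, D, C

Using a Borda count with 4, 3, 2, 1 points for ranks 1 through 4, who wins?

A: 25·4 + 38·2 + 16·1 + 11·2 + 40·3 = 334
B: 25·1 + 38·1 + 16·3 + 11·3 + 40·4 = 304
C: 25·2 + 38·4 + 16·4 + 11·1 + 40·1 = 317
D: 25·3 + 38·3 + 16·2 + 11·4 + 40·2 = 345
D has the highest Borda score (345).

D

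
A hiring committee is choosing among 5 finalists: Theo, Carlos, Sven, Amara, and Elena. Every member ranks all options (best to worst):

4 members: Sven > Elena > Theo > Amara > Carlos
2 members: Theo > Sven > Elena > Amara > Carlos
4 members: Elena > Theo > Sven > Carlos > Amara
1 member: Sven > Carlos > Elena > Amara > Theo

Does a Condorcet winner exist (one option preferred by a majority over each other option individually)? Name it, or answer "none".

none

Checking pairwise contests:
Elena beats Theo 9–2.
Theo beats Carlos 10–1.
Theo beats Sven 6–5.
Theo beats Amara 10–1.
Sven beats Elena 7–4.
Every option loses at least one head-to-head, so there is no Condorcet winner.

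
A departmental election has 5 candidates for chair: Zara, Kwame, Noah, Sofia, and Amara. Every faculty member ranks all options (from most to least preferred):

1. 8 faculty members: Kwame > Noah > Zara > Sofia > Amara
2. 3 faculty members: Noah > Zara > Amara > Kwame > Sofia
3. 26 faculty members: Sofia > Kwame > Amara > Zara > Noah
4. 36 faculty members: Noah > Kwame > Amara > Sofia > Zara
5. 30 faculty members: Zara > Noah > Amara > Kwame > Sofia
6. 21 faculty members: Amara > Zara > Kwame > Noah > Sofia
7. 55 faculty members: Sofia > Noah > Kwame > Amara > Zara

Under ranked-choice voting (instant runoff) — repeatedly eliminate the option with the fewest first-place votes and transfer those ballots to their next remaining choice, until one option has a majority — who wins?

Sofia

Round 1: Zara 30, Kwame 8, Noah 39, Sofia 81, Amara 21. Eliminate Kwame.
Round 2: Zara 30, Noah 47, Sofia 81, Amara 21. Eliminate Amara.
Round 3: Zara 51, Noah 47, Sofia 81. Eliminate Noah.
Round 4: Zara 62, Sofia 117. Sofia has a majority.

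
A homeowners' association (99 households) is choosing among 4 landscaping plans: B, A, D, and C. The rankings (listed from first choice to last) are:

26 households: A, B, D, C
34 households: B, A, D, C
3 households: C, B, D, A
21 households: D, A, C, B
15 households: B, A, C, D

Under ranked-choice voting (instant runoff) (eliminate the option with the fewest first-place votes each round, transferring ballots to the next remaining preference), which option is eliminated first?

Round 1: B 49, A 26, D 21, C 3. Eliminate C.

C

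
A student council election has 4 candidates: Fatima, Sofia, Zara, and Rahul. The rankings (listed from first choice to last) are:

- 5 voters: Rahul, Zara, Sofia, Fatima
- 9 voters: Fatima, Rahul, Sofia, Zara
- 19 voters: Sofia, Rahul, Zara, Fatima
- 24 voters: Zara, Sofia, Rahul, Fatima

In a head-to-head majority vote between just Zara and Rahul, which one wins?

Voters preferring Zara to Rahul: 24; preferring Rahul to Zara: 33.
Rahul wins the head-to-head.

Rahul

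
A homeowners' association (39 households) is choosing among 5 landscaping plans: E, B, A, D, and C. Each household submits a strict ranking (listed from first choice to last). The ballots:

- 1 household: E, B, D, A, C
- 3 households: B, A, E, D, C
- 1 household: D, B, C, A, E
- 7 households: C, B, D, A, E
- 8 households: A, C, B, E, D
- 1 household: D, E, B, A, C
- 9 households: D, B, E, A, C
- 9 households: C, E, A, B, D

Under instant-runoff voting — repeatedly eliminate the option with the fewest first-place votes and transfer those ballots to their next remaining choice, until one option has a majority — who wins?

C

Round 1: E 1, B 3, A 8, D 11, C 16. Eliminate E.
Round 2: B 4, A 8, D 11, C 16. Eliminate B.
Round 3: A 11, D 12, C 16. Eliminate A.
Round 4: D 15, C 24. C has a majority.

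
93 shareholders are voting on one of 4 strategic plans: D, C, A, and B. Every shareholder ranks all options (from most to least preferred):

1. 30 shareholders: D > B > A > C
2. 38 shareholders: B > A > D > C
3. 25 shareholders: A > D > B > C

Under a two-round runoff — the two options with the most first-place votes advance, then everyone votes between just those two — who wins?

Round 1 first-place votes: D 30, C 0, A 25, B 38.
B and D advance.
Runoff: B is preferred to D by 38 voters; D by 55.
D wins the runoff.

D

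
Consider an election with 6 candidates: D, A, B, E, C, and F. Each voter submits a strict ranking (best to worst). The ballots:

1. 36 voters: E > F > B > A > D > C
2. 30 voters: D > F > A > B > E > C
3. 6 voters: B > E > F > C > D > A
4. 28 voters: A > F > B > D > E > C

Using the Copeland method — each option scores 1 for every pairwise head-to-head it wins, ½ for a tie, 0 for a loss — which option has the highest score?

F

D: beats E and C; loses to A, B, and F → score 2.
A: beats D, B, E, and C; loses to F → score 4.
B: beats D, E, and C; loses to A and F → score 3.
E: beats C; loses to D, A, B, and F → score 1.
C: loses to D, A, B, E, and F → score 0.
F: beats D, A, B, E, and C → score 5.
F has the best pairwise record.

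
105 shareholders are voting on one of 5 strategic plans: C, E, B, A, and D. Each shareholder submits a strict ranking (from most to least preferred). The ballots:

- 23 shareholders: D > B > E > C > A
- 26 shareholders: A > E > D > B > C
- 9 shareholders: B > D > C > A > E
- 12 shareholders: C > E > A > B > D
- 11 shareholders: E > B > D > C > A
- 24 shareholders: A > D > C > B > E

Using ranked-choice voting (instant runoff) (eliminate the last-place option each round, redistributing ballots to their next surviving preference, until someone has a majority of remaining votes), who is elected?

Round 1: C 12, E 11, B 9, A 50, D 23. Eliminate B.
Round 2: C 12, E 11, A 50, D 32. Eliminate E.
Round 3: C 12, A 50, D 43. Eliminate C.
Round 4: A 62, D 43. A has a majority.

A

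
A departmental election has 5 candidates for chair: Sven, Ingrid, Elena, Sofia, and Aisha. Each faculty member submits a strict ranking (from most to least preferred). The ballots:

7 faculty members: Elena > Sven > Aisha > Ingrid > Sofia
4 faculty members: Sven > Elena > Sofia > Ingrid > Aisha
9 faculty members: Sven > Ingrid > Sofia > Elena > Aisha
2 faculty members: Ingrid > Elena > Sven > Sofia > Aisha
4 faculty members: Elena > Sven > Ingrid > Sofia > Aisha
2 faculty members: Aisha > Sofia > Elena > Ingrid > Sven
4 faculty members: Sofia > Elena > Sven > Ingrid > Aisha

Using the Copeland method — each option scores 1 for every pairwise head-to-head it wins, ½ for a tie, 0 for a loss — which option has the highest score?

Sven: beats Ingrid, Sofia, and Aisha; loses to Elena → score 3.
Ingrid: beats Sofia and Aisha; loses to Sven and Elena → score 2.
Elena: beats Sven, Ingrid, Sofia, and Aisha → score 4.
Sofia: beats Aisha; loses to Sven, Ingrid, and Elena → score 1.
Aisha: loses to Sven, Ingrid, Elena, and Sofia → score 0.
Elena has the best pairwise record.

Elena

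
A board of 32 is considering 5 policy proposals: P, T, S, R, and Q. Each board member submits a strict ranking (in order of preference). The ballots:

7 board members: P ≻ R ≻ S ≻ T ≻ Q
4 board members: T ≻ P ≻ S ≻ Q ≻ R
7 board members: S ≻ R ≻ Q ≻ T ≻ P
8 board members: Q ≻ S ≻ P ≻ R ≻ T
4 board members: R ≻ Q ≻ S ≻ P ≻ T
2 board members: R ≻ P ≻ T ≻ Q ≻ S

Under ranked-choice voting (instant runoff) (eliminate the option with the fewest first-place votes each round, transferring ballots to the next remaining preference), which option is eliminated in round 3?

S

Round 1: P 7, T 4, S 7, R 6, Q 8. Eliminate T.
Round 2: P 11, S 7, R 6, Q 8. Eliminate R.
Round 3: P 13, S 7, Q 12. Eliminate S.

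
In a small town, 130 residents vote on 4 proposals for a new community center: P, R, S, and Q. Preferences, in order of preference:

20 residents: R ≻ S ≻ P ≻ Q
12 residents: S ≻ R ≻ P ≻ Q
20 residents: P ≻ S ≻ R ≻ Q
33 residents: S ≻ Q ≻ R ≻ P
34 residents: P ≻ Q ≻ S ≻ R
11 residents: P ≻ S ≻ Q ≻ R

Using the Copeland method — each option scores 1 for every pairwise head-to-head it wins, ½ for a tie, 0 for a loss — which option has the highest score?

P: beats Q; ties R and S → score 2.
R: ties P; loses to S and Q → score 0.5.
S: beats R and Q; ties P → score 2.5.
Q: beats R; loses to P and S → score 1.
S has the best pairwise record.

S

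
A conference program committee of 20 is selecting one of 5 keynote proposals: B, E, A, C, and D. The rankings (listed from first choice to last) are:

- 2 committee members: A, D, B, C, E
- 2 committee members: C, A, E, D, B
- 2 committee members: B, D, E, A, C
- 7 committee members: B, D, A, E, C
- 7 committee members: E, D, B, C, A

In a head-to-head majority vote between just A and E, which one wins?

Voters preferring A to E: 11; preferring E to A: 9.
A wins the head-to-head.

A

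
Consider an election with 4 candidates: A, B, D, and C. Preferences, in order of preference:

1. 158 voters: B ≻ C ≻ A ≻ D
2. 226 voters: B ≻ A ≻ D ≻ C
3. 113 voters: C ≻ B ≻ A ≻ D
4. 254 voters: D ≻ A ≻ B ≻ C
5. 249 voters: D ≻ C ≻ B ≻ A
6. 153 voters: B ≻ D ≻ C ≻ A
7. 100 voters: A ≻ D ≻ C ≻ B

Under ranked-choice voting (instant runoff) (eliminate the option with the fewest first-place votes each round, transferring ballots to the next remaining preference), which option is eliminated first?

A

Round 1: A 100, B 537, D 503, C 113. Eliminate A.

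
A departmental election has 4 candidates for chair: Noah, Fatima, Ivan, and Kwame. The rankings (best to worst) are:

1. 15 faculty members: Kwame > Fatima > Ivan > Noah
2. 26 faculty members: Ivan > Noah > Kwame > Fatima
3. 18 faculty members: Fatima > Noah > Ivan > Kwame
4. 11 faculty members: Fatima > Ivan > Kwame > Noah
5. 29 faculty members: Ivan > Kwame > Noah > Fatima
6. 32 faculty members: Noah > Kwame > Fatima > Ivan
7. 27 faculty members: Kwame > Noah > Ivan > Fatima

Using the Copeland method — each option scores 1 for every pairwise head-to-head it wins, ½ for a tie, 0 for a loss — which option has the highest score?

Noah: beats Fatima; loses to Ivan and Kwame → score 1.
Fatima: loses to Noah, Ivan, and Kwame → score 0.
Ivan: beats Noah, Fatima, and Kwame → score 3.
Kwame: beats Noah and Fatima; loses to Ivan → score 2.
Ivan has the best pairwise record.

Ivan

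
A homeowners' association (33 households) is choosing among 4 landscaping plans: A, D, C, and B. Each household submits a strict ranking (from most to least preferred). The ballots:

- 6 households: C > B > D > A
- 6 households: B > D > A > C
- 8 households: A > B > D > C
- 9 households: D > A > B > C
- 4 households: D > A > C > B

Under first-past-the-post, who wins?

First-place votes: A 8, D 13, C 6, B 6.
D has the most first-place votes.

D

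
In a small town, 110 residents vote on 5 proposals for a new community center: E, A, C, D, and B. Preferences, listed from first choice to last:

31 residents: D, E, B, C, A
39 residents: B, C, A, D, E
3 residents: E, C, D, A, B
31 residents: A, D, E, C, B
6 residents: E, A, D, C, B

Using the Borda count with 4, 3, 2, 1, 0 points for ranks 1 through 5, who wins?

D

E: 31·3 + 39·0 + 3·4 + 31·2 + 6·4 = 191
A: 31·0 + 39·2 + 3·1 + 31·4 + 6·3 = 223
C: 31·1 + 39·3 + 3·3 + 31·1 + 6·1 = 194
D: 31·4 + 39·1 + 3·2 + 31·3 + 6·2 = 274
B: 31·2 + 39·4 + 3·0 + 31·0 + 6·0 = 218
D has the highest Borda score (274).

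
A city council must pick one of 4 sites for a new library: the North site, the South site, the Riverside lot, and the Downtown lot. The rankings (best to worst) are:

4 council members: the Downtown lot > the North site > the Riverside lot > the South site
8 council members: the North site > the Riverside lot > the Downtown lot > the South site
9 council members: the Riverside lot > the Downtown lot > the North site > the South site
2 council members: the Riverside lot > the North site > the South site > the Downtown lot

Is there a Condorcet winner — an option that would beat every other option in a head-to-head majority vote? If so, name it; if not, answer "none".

Checking pairwise contests:
the Downtown lot beats the North site 13–10.
the North site beats the South site 23–0.
the North site beats the Riverside lot 12–11.
the Riverside lot beats the Downtown lot 19–4.
Every option loses at least one head-to-head, so there is no Condorcet winner.

none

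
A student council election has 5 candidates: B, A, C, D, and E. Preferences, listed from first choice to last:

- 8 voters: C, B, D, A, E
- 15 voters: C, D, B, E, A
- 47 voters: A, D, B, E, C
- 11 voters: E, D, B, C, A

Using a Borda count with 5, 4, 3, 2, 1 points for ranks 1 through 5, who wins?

D

B: 8·4 + 15·3 + 47·3 + 11·3 = 251
A: 8·2 + 15·1 + 47·5 + 11·1 = 277
C: 8·5 + 15·5 + 47·1 + 11·2 = 184
D: 8·3 + 15·4 + 47·4 + 11·4 = 316
E: 8·1 + 15·2 + 47·2 + 11·5 = 187
D has the highest Borda score (316).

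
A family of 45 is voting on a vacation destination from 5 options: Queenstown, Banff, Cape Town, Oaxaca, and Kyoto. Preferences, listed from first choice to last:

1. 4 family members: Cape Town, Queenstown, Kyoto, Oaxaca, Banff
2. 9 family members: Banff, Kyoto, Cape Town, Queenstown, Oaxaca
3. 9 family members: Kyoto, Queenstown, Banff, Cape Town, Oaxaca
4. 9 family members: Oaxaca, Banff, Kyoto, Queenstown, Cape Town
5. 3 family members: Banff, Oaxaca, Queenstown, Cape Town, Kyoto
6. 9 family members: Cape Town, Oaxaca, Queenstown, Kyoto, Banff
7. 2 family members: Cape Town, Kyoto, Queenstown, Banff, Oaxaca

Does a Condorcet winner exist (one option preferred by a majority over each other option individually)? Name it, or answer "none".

Kyoto vs Queenstown: 29–16 for Kyoto.
Kyoto vs Banff: 24–21 for Kyoto.
Kyoto vs Cape Town: 27–18 for Kyoto.
Kyoto vs Oaxaca: 24–21 for Kyoto.
Kyoto beats every other option head-to-head.

Kyoto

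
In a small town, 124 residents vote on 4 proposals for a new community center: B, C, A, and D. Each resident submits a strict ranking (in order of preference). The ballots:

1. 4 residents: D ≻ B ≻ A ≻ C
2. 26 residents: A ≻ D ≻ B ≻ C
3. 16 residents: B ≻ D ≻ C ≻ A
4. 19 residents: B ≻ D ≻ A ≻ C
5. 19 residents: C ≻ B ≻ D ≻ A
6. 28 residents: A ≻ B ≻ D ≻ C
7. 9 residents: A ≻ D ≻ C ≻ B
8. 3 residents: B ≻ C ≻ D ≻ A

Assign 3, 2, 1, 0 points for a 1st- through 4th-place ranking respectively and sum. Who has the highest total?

B: 4·2 + 26·1 + 16·3 + 19·3 + 19·2 + 28·2 + 9·0 + 3·3 = 242
C: 4·0 + 26·0 + 16·1 + 19·0 + 19·3 + 28·0 + 9·1 + 3·2 = 88
A: 4·1 + 26·3 + 16·0 + 19·1 + 19·0 + 28·3 + 9·3 + 3·0 = 212
D: 4·3 + 26·2 + 16·2 + 19·2 + 19·1 + 28·1 + 9·2 + 3·1 = 202
B has the highest Borda score (242).

B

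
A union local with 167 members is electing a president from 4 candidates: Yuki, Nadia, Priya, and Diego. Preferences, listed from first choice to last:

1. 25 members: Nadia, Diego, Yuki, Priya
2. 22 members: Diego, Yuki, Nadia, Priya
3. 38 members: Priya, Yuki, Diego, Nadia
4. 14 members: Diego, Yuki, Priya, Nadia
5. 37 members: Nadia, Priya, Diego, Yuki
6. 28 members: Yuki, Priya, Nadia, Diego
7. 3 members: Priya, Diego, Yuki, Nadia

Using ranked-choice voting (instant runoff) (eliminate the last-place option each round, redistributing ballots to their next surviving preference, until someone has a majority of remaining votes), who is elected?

Nadia

Round 1: Yuki 28, Nadia 62, Priya 41, Diego 36. Eliminate Yuki.
Round 2: Nadia 62, Priya 69, Diego 36. Eliminate Diego.
Round 3: Nadia 84, Priya 83. Nadia has a majority.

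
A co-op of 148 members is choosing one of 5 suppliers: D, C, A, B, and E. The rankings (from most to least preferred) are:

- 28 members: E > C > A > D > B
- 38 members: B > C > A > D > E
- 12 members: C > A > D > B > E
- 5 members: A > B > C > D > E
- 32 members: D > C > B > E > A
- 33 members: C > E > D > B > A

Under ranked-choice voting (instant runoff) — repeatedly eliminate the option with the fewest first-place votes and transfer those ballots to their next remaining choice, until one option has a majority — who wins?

C

Round 1: D 32, C 45, A 5, B 38, E 28. Eliminate A.
Round 2: D 32, C 45, B 43, E 28. Eliminate E.
Round 3: D 32, C 73, B 43. Eliminate D.
Round 4: C 105, B 43. C has a majority.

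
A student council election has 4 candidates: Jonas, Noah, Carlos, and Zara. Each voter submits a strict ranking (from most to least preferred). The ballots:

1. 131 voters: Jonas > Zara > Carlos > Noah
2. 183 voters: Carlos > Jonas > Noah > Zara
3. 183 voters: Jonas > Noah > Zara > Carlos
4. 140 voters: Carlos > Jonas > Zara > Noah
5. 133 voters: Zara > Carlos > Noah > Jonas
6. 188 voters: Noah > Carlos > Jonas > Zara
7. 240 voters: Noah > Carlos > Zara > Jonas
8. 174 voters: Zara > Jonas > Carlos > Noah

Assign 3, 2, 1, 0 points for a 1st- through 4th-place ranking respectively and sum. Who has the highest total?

Carlos

Jonas: 131·3 + 183·2 + 183·3 + 140·2 + 133·0 + 188·1 + 240·0 + 174·2 = 2124
Noah: 131·0 + 183·1 + 183·2 + 140·0 + 133·1 + 188·3 + 240·3 + 174·0 = 1966
Carlos: 131·1 + 183·3 + 183·0 + 140·3 + 133·2 + 188·2 + 240·2 + 174·1 = 2396
Zara: 131·2 + 183·0 + 183·1 + 140·1 + 133·3 + 188·0 + 240·1 + 174·3 = 1746
Carlos has the highest Borda score (2396).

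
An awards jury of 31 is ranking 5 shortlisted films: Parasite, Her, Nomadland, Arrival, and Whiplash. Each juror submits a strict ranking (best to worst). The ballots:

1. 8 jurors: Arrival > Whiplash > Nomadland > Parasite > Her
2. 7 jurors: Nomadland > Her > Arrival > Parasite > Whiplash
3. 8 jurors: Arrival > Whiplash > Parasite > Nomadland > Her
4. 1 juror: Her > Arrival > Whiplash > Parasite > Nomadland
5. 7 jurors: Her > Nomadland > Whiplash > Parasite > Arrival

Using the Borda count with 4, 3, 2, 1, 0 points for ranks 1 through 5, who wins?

Arrival

Parasite: 8·1 + 7·1 + 8·2 + 1·1 + 7·1 = 39
Her: 8·0 + 7·3 + 8·0 + 1·4 + 7·4 = 53
Nomadland: 8·2 + 7·4 + 8·1 + 1·0 + 7·3 = 73
Arrival: 8·4 + 7·2 + 8·4 + 1·3 + 7·0 = 81
Whiplash: 8·3 + 7·0 + 8·3 + 1·2 + 7·2 = 64
Arrival has the highest Borda score (81).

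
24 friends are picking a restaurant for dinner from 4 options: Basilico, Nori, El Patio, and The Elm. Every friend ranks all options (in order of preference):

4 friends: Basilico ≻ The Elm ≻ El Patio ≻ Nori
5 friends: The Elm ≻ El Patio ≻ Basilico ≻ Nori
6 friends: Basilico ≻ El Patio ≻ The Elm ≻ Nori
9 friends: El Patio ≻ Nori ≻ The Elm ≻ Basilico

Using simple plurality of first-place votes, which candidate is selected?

First-place votes: Basilico 10, Nori 0, El Patio 9, The Elm 5.
Basilico has the most first-place votes.

Basilico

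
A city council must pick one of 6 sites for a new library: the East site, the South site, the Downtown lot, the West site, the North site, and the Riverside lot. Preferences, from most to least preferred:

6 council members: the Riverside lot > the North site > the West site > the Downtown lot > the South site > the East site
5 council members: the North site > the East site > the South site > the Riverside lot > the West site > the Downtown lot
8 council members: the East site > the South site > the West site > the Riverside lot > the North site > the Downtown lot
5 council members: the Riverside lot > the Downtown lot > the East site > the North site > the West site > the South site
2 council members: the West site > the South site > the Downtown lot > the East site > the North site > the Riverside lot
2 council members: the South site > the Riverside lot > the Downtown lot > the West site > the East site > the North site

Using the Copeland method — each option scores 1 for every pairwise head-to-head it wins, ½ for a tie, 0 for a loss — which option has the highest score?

the East site: beats the South site, the West site, the North site, and the Riverside lot; loses to the Downtown lot → score 4.
the South site: beats the Downtown lot, the West site, and the Riverside lot; loses to the East site and the North site → score 3.
the Downtown lot: beats the East site; loses to the South site, the West site, the North site, and the Riverside lot → score 1.
the West site: beats the Downtown lot; loses to the East site, the South site, the North site, and the Riverside lot → score 1.
the North site: beats the South site, the Downtown lot, and the West site; loses to the East site and the Riverside lot → score 3.
the Riverside lot: beats the Downtown lot, the West site, and the North site; loses to the East site and the South site → score 3.
the East site has the best pairwise record.

the East site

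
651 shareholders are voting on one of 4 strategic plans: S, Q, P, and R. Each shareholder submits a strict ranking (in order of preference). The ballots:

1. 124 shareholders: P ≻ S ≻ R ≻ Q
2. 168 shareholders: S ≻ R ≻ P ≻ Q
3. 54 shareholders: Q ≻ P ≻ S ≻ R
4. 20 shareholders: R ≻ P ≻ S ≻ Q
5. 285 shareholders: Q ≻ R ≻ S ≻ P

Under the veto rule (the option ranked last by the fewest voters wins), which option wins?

S

Last-place votes: S 0, Q 312, P 285, R 54.
S is ranked last by the fewest voters, so S wins.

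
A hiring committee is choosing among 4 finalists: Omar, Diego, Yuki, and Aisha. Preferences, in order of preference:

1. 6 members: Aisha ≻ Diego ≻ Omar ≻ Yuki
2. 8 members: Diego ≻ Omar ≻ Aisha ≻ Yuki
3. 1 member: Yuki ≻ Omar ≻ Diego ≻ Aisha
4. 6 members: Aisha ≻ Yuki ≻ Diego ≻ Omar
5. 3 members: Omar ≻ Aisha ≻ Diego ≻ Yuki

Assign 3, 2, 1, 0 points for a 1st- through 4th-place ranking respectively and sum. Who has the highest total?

Aisha

Omar: 6·1 + 8·2 + 1·2 + 6·0 + 3·3 = 33
Diego: 6·2 + 8·3 + 1·1 + 6·1 + 3·1 = 46
Yuki: 6·0 + 8·0 + 1·3 + 6·2 + 3·0 = 15
Aisha: 6·3 + 8·1 + 1·0 + 6·3 + 3·2 = 50
Aisha has the highest Borda score (50).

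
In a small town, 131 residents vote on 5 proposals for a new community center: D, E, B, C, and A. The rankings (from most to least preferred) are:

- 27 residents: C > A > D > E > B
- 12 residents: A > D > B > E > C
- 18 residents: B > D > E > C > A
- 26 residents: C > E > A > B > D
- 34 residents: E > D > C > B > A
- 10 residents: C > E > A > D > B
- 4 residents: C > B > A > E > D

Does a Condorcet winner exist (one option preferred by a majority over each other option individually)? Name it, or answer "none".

C vs D: 67–64 for C.
C vs E: 67–64 for C.
C vs B: 101–30 for C.
C vs A: 119–12 for C.
C beats every other option head-to-head.

C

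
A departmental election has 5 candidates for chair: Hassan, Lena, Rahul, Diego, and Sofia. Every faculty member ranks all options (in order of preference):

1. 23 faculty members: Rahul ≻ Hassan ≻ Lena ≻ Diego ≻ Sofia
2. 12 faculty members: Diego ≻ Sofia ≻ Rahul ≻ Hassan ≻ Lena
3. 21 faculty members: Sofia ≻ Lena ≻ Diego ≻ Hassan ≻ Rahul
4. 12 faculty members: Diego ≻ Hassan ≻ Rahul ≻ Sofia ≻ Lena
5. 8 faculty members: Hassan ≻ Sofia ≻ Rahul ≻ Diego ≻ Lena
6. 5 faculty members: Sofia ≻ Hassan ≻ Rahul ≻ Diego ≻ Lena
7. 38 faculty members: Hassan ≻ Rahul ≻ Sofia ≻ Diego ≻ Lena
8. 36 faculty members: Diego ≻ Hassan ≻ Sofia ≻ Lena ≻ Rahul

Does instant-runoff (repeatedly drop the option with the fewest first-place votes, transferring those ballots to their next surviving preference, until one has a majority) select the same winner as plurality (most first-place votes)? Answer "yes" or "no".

yes

Instant-runoff — R1 Hassan 46, Lena 0, Rahul 23, Diego 60, Sofia 26 (Lena out); R2 Hassan 46, Rahul 23, Diego 60, Sofia 26 (Rahul out); R3 Hassan 69, Diego 60, Sofia 26 (Sofia out); R4 Hassan 74, Diego 81 (Diego winner). Winner: Diego.
Plurality — first-place votes: Hassan 46, Lena 0, Rahul 23, Diego 60, Sofia 26. Winner: Diego.
The two methods agree.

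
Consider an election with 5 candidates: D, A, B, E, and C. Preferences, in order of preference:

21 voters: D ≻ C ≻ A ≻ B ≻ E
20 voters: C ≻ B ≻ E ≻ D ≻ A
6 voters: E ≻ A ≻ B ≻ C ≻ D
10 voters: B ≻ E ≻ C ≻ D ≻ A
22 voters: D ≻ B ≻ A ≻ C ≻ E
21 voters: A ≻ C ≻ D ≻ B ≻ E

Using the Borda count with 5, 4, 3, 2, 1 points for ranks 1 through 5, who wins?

C

D: 21·5 + 20·2 + 6·1 + 10·2 + 22·5 + 21·3 = 344
A: 21·3 + 20·1 + 6·4 + 10·1 + 22·3 + 21·5 = 288
B: 21·2 + 20·4 + 6·3 + 10·5 + 22·4 + 21·2 = 320
E: 21·1 + 20·3 + 6·5 + 10·4 + 22·1 + 21·1 = 194
C: 21·4 + 20·5 + 6·2 + 10·3 + 22·2 + 21·4 = 354
C has the highest Borda score (354).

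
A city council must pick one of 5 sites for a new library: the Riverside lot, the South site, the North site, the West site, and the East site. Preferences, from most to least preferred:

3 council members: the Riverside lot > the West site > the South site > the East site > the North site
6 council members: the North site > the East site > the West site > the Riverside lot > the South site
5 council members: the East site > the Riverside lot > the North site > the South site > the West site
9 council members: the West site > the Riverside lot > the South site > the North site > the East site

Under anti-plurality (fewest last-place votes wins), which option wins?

the Riverside lot

Last-place votes: the Riverside lot 0, the South site 6, the North site 3, the West site 5, the East site 9.
the Riverside lot is ranked last by the fewest voters, so the Riverside lot wins.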